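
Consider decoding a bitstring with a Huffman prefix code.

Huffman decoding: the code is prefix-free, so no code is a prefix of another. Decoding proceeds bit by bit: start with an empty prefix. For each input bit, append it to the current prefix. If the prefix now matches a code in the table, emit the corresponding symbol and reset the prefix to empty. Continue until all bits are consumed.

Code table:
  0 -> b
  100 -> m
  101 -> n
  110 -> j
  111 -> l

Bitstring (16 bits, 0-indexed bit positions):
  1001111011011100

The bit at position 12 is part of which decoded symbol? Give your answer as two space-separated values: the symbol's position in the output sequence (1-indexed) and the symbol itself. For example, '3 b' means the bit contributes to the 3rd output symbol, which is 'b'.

Bit 0: prefix='1' (no match yet)
Bit 1: prefix='10' (no match yet)
Bit 2: prefix='100' -> emit 'm', reset
Bit 3: prefix='1' (no match yet)
Bit 4: prefix='11' (no match yet)
Bit 5: prefix='111' -> emit 'l', reset
Bit 6: prefix='1' (no match yet)
Bit 7: prefix='10' (no match yet)
Bit 8: prefix='101' -> emit 'n', reset
Bit 9: prefix='1' (no match yet)
Bit 10: prefix='10' (no match yet)
Bit 11: prefix='101' -> emit 'n', reset
Bit 12: prefix='1' (no match yet)
Bit 13: prefix='11' (no match yet)
Bit 14: prefix='110' -> emit 'j', reset
Bit 15: prefix='0' -> emit 'b', reset

Answer: 5 j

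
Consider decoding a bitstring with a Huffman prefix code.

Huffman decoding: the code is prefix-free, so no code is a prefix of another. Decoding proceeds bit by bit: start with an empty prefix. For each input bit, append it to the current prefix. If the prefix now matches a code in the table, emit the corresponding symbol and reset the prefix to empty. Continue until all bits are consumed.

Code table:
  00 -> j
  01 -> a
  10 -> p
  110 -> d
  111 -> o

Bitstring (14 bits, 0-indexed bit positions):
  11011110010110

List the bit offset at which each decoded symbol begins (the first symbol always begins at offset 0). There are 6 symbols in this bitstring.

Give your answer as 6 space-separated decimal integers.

Answer: 0 3 6 8 10 12

Derivation:
Bit 0: prefix='1' (no match yet)
Bit 1: prefix='11' (no match yet)
Bit 2: prefix='110' -> emit 'd', reset
Bit 3: prefix='1' (no match yet)
Bit 4: prefix='11' (no match yet)
Bit 5: prefix='111' -> emit 'o', reset
Bit 6: prefix='1' (no match yet)
Bit 7: prefix='10' -> emit 'p', reset
Bit 8: prefix='0' (no match yet)
Bit 9: prefix='01' -> emit 'a', reset
Bit 10: prefix='0' (no match yet)
Bit 11: prefix='01' -> emit 'a', reset
Bit 12: prefix='1' (no match yet)
Bit 13: prefix='10' -> emit 'p', reset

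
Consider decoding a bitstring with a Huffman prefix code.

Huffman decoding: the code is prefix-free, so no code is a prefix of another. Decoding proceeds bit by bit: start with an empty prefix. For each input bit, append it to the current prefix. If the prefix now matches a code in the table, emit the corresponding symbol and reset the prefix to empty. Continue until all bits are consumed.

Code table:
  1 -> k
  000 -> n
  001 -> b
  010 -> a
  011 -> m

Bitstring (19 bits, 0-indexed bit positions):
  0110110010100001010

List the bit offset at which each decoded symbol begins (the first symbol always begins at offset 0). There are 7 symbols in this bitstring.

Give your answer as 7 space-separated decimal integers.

Answer: 0 3 6 9 12 15 16

Derivation:
Bit 0: prefix='0' (no match yet)
Bit 1: prefix='01' (no match yet)
Bit 2: prefix='011' -> emit 'm', reset
Bit 3: prefix='0' (no match yet)
Bit 4: prefix='01' (no match yet)
Bit 5: prefix='011' -> emit 'm', reset
Bit 6: prefix='0' (no match yet)
Bit 7: prefix='00' (no match yet)
Bit 8: prefix='001' -> emit 'b', reset
Bit 9: prefix='0' (no match yet)
Bit 10: prefix='01' (no match yet)
Bit 11: prefix='010' -> emit 'a', reset
Bit 12: prefix='0' (no match yet)
Bit 13: prefix='00' (no match yet)
Bit 14: prefix='000' -> emit 'n', reset
Bit 15: prefix='1' -> emit 'k', reset
Bit 16: prefix='0' (no match yet)
Bit 17: prefix='01' (no match yet)
Bit 18: prefix='010' -> emit 'a', reset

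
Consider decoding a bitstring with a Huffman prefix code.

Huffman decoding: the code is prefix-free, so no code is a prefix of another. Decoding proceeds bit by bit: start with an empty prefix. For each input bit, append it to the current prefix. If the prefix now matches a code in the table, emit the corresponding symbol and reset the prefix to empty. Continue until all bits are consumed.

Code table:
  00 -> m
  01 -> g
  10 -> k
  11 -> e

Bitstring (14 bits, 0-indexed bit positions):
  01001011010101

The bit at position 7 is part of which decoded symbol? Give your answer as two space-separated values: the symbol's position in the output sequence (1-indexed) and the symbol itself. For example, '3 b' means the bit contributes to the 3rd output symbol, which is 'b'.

Bit 0: prefix='0' (no match yet)
Bit 1: prefix='01' -> emit 'g', reset
Bit 2: prefix='0' (no match yet)
Bit 3: prefix='00' -> emit 'm', reset
Bit 4: prefix='1' (no match yet)
Bit 5: prefix='10' -> emit 'k', reset
Bit 6: prefix='1' (no match yet)
Bit 7: prefix='11' -> emit 'e', reset
Bit 8: prefix='0' (no match yet)
Bit 9: prefix='01' -> emit 'g', reset
Bit 10: prefix='0' (no match yet)
Bit 11: prefix='01' -> emit 'g', reset

Answer: 4 e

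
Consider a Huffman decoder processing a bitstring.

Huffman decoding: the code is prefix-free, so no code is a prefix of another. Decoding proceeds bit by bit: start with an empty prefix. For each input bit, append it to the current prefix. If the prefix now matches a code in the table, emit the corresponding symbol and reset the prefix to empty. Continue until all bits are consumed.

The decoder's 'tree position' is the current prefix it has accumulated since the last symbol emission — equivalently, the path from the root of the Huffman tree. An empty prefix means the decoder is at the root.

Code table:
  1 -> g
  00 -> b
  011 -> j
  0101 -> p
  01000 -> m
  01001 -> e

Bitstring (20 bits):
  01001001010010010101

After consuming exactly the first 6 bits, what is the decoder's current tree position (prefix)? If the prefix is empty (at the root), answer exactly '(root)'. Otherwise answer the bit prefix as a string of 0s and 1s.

Bit 0: prefix='0' (no match yet)
Bit 1: prefix='01' (no match yet)
Bit 2: prefix='010' (no match yet)
Bit 3: prefix='0100' (no match yet)
Bit 4: prefix='01001' -> emit 'e', reset
Bit 5: prefix='0' (no match yet)

Answer: 0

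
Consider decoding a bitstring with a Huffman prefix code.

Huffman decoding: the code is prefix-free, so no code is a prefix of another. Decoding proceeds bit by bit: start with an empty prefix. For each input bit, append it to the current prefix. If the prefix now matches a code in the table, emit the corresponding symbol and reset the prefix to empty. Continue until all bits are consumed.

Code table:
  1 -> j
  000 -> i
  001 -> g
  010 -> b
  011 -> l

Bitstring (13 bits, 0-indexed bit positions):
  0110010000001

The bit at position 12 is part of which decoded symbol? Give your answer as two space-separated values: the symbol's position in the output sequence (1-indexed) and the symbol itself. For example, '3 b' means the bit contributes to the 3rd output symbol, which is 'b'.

Bit 0: prefix='0' (no match yet)
Bit 1: prefix='01' (no match yet)
Bit 2: prefix='011' -> emit 'l', reset
Bit 3: prefix='0' (no match yet)
Bit 4: prefix='00' (no match yet)
Bit 5: prefix='001' -> emit 'g', reset
Bit 6: prefix='0' (no match yet)
Bit 7: prefix='00' (no match yet)
Bit 8: prefix='000' -> emit 'i', reset
Bit 9: prefix='0' (no match yet)
Bit 10: prefix='00' (no match yet)
Bit 11: prefix='000' -> emit 'i', reset
Bit 12: prefix='1' -> emit 'j', reset

Answer: 5 j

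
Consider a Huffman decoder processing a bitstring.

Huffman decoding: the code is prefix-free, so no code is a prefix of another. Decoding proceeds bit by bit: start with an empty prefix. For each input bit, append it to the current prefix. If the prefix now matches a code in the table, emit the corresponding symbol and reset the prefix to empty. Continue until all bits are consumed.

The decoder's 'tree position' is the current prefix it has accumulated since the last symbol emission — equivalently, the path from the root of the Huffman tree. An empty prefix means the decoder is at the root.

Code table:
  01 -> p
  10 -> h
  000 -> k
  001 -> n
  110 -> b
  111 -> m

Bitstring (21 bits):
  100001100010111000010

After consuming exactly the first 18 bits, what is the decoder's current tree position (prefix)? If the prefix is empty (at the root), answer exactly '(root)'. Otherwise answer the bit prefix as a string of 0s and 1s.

Answer: 00

Derivation:
Bit 0: prefix='1' (no match yet)
Bit 1: prefix='10' -> emit 'h', reset
Bit 2: prefix='0' (no match yet)
Bit 3: prefix='00' (no match yet)
Bit 4: prefix='000' -> emit 'k', reset
Bit 5: prefix='1' (no match yet)
Bit 6: prefix='11' (no match yet)
Bit 7: prefix='110' -> emit 'b', reset
Bit 8: prefix='0' (no match yet)
Bit 9: prefix='00' (no match yet)
Bit 10: prefix='001' -> emit 'n', reset
Bit 11: prefix='0' (no match yet)
Bit 12: prefix='01' -> emit 'p', reset
Bit 13: prefix='1' (no match yet)
Bit 14: prefix='11' (no match yet)
Bit 15: prefix='110' -> emit 'b', reset
Bit 16: prefix='0' (no match yet)
Bit 17: prefix='00' (no match yet)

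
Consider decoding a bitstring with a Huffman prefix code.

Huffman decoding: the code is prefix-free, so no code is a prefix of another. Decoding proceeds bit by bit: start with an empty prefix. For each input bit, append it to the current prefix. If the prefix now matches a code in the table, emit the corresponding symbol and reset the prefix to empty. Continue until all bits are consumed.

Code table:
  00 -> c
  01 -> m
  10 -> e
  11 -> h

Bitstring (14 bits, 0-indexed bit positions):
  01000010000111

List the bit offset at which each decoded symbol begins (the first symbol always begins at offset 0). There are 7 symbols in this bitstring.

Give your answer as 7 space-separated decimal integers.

Bit 0: prefix='0' (no match yet)
Bit 1: prefix='01' -> emit 'm', reset
Bit 2: prefix='0' (no match yet)
Bit 3: prefix='00' -> emit 'c', reset
Bit 4: prefix='0' (no match yet)
Bit 5: prefix='00' -> emit 'c', reset
Bit 6: prefix='1' (no match yet)
Bit 7: prefix='10' -> emit 'e', reset
Bit 8: prefix='0' (no match yet)
Bit 9: prefix='00' -> emit 'c', reset
Bit 10: prefix='0' (no match yet)
Bit 11: prefix='01' -> emit 'm', reset
Bit 12: prefix='1' (no match yet)
Bit 13: prefix='11' -> emit 'h', reset

Answer: 0 2 4 6 8 10 12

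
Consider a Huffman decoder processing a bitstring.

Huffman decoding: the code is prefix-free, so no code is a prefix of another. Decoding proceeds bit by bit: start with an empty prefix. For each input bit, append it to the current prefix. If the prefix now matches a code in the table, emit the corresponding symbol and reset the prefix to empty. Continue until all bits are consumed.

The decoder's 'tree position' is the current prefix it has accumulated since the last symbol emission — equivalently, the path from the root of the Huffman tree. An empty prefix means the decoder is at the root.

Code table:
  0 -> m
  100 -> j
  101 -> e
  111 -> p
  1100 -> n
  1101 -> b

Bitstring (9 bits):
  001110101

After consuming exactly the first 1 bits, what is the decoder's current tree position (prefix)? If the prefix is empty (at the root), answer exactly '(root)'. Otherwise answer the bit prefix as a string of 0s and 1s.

Answer: (root)

Derivation:
Bit 0: prefix='0' -> emit 'm', reset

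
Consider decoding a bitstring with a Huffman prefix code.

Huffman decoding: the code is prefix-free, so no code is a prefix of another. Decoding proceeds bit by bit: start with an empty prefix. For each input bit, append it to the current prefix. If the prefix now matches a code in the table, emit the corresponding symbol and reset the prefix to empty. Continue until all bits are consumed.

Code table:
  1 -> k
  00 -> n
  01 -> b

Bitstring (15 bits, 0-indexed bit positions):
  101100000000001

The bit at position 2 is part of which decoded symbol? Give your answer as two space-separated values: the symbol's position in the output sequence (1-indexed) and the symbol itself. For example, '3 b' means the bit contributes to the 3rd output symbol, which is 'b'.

Bit 0: prefix='1' -> emit 'k', reset
Bit 1: prefix='0' (no match yet)
Bit 2: prefix='01' -> emit 'b', reset
Bit 3: prefix='1' -> emit 'k', reset
Bit 4: prefix='0' (no match yet)
Bit 5: prefix='00' -> emit 'n', reset
Bit 6: prefix='0' (no match yet)

Answer: 2 b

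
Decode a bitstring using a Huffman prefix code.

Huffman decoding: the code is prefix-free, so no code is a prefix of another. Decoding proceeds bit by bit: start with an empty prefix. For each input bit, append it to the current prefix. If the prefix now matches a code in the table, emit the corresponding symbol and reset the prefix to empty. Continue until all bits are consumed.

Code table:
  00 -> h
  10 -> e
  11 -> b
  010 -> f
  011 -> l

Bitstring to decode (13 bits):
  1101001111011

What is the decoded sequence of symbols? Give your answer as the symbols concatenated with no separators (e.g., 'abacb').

Bit 0: prefix='1' (no match yet)
Bit 1: prefix='11' -> emit 'b', reset
Bit 2: prefix='0' (no match yet)
Bit 3: prefix='01' (no match yet)
Bit 4: prefix='010' -> emit 'f', reset
Bit 5: prefix='0' (no match yet)
Bit 6: prefix='01' (no match yet)
Bit 7: prefix='011' -> emit 'l', reset
Bit 8: prefix='1' (no match yet)
Bit 9: prefix='11' -> emit 'b', reset
Bit 10: prefix='0' (no match yet)
Bit 11: prefix='01' (no match yet)
Bit 12: prefix='011' -> emit 'l', reset

Answer: bflbl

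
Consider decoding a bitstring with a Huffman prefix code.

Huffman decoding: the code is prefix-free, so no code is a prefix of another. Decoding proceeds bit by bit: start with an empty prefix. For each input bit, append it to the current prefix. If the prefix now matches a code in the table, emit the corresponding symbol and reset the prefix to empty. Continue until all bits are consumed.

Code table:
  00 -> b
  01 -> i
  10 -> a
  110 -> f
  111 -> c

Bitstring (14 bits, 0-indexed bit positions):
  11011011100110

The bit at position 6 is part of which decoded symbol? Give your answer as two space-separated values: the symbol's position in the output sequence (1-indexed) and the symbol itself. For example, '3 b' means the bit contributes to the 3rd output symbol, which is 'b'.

Bit 0: prefix='1' (no match yet)
Bit 1: prefix='11' (no match yet)
Bit 2: prefix='110' -> emit 'f', reset
Bit 3: prefix='1' (no match yet)
Bit 4: prefix='11' (no match yet)
Bit 5: prefix='110' -> emit 'f', reset
Bit 6: prefix='1' (no match yet)
Bit 7: prefix='11' (no match yet)
Bit 8: prefix='111' -> emit 'c', reset
Bit 9: prefix='0' (no match yet)
Bit 10: prefix='00' -> emit 'b', reset

Answer: 3 c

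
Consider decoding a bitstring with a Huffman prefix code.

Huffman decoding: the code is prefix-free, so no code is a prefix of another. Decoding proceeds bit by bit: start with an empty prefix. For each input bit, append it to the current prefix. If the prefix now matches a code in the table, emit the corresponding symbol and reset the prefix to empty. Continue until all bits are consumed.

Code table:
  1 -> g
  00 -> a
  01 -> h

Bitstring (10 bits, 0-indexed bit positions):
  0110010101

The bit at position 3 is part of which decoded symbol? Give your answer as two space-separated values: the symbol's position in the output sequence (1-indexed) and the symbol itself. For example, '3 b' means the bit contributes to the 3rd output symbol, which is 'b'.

Answer: 3 a

Derivation:
Bit 0: prefix='0' (no match yet)
Bit 1: prefix='01' -> emit 'h', reset
Bit 2: prefix='1' -> emit 'g', reset
Bit 3: prefix='0' (no match yet)
Bit 4: prefix='00' -> emit 'a', reset
Bit 5: prefix='1' -> emit 'g', reset
Bit 6: prefix='0' (no match yet)
Bit 7: prefix='01' -> emit 'h', reset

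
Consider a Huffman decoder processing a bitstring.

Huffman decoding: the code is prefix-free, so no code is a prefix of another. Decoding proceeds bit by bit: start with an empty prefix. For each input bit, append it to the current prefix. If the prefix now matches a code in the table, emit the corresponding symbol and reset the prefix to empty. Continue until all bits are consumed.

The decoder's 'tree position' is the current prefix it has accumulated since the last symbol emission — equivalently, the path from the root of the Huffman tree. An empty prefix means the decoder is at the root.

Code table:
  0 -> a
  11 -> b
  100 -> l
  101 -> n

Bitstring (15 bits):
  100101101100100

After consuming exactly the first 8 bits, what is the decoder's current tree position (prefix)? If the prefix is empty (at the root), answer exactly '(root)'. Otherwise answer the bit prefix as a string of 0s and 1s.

Bit 0: prefix='1' (no match yet)
Bit 1: prefix='10' (no match yet)
Bit 2: prefix='100' -> emit 'l', reset
Bit 3: prefix='1' (no match yet)
Bit 4: prefix='10' (no match yet)
Bit 5: prefix='101' -> emit 'n', reset
Bit 6: prefix='1' (no match yet)
Bit 7: prefix='10' (no match yet)

Answer: 10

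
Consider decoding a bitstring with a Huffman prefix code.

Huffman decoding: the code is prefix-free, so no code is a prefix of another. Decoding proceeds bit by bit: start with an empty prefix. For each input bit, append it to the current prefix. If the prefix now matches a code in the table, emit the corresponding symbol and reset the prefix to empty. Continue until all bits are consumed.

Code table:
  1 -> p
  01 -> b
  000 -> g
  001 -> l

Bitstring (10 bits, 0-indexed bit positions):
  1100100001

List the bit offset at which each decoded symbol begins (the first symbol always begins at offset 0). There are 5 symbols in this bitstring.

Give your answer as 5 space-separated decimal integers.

Bit 0: prefix='1' -> emit 'p', reset
Bit 1: prefix='1' -> emit 'p', reset
Bit 2: prefix='0' (no match yet)
Bit 3: prefix='00' (no match yet)
Bit 4: prefix='001' -> emit 'l', reset
Bit 5: prefix='0' (no match yet)
Bit 6: prefix='00' (no match yet)
Bit 7: prefix='000' -> emit 'g', reset
Bit 8: prefix='0' (no match yet)
Bit 9: prefix='01' -> emit 'b', reset

Answer: 0 1 2 5 8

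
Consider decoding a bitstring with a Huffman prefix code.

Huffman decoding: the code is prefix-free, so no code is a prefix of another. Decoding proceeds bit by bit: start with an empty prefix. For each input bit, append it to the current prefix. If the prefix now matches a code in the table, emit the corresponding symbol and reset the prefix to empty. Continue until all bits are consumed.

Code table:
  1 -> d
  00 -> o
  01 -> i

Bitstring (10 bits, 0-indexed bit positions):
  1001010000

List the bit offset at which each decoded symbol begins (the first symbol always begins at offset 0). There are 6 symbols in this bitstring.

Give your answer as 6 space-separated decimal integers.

Answer: 0 1 3 4 6 8

Derivation:
Bit 0: prefix='1' -> emit 'd', reset
Bit 1: prefix='0' (no match yet)
Bit 2: prefix='00' -> emit 'o', reset
Bit 3: prefix='1' -> emit 'd', reset
Bit 4: prefix='0' (no match yet)
Bit 5: prefix='01' -> emit 'i', reset
Bit 6: prefix='0' (no match yet)
Bit 7: prefix='00' -> emit 'o', reset
Bit 8: prefix='0' (no match yet)
Bit 9: prefix='00' -> emit 'o', reset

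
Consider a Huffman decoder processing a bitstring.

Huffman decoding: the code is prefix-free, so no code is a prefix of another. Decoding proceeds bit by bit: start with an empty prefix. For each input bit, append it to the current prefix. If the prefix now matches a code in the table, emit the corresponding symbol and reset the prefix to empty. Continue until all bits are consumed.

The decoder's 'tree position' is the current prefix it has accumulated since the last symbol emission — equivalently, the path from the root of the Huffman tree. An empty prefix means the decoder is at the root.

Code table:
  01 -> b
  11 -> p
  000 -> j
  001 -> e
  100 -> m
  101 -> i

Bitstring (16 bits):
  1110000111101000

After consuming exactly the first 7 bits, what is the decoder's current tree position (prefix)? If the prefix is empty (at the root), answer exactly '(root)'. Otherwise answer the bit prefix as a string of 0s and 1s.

Bit 0: prefix='1' (no match yet)
Bit 1: prefix='11' -> emit 'p', reset
Bit 2: prefix='1' (no match yet)
Bit 3: prefix='10' (no match yet)
Bit 4: prefix='100' -> emit 'm', reset
Bit 5: prefix='0' (no match yet)
Bit 6: prefix='00' (no match yet)

Answer: 00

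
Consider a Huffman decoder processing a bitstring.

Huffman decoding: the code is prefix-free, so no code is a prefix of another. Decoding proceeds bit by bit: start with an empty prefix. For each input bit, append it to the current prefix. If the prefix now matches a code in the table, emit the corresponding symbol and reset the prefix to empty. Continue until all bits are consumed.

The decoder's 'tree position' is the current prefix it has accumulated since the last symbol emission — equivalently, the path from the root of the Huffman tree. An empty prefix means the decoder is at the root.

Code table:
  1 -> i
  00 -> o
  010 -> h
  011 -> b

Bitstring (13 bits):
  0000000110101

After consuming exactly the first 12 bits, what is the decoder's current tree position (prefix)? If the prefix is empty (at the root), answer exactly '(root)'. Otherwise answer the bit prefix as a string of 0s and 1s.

Bit 0: prefix='0' (no match yet)
Bit 1: prefix='00' -> emit 'o', reset
Bit 2: prefix='0' (no match yet)
Bit 3: prefix='00' -> emit 'o', reset
Bit 4: prefix='0' (no match yet)
Bit 5: prefix='00' -> emit 'o', reset
Bit 6: prefix='0' (no match yet)
Bit 7: prefix='01' (no match yet)
Bit 8: prefix='011' -> emit 'b', reset
Bit 9: prefix='0' (no match yet)
Bit 10: prefix='01' (no match yet)
Bit 11: prefix='010' -> emit 'h', reset

Answer: (root)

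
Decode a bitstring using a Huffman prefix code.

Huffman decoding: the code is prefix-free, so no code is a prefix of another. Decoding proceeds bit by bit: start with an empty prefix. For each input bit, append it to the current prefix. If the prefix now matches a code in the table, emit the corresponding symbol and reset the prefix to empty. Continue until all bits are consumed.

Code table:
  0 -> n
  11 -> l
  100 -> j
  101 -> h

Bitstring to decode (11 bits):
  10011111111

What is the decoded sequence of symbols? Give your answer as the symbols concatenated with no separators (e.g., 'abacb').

Answer: jllll

Derivation:
Bit 0: prefix='1' (no match yet)
Bit 1: prefix='10' (no match yet)
Bit 2: prefix='100' -> emit 'j', reset
Bit 3: prefix='1' (no match yet)
Bit 4: prefix='11' -> emit 'l', reset
Bit 5: prefix='1' (no match yet)
Bit 6: prefix='11' -> emit 'l', reset
Bit 7: prefix='1' (no match yet)
Bit 8: prefix='11' -> emit 'l', reset
Bit 9: prefix='1' (no match yet)
Bit 10: prefix='11' -> emit 'l', reset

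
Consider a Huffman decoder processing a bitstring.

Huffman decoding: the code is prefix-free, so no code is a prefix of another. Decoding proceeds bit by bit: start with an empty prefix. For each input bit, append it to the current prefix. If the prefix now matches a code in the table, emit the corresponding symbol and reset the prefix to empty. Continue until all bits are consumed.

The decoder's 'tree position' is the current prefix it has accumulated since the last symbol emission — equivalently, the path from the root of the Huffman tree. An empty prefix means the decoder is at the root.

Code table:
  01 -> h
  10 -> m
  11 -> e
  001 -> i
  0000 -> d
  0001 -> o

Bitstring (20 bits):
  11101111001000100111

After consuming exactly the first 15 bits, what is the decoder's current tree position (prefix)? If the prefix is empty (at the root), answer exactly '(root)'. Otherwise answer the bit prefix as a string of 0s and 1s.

Bit 0: prefix='1' (no match yet)
Bit 1: prefix='11' -> emit 'e', reset
Bit 2: prefix='1' (no match yet)
Bit 3: prefix='10' -> emit 'm', reset
Bit 4: prefix='1' (no match yet)
Bit 5: prefix='11' -> emit 'e', reset
Bit 6: prefix='1' (no match yet)
Bit 7: prefix='11' -> emit 'e', reset
Bit 8: prefix='0' (no match yet)
Bit 9: prefix='00' (no match yet)
Bit 10: prefix='001' -> emit 'i', reset
Bit 11: prefix='0' (no match yet)
Bit 12: prefix='00' (no match yet)
Bit 13: prefix='000' (no match yet)
Bit 14: prefix='0001' -> emit 'o', reset

Answer: (root)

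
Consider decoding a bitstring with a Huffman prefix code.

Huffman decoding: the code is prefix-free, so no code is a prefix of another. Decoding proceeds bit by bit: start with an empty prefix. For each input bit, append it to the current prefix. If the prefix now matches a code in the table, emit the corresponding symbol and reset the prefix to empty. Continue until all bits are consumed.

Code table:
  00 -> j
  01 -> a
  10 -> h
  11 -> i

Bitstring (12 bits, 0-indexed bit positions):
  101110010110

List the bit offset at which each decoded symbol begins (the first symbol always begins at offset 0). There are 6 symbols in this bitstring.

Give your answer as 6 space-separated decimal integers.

Bit 0: prefix='1' (no match yet)
Bit 1: prefix='10' -> emit 'h', reset
Bit 2: prefix='1' (no match yet)
Bit 3: prefix='11' -> emit 'i', reset
Bit 4: prefix='1' (no match yet)
Bit 5: prefix='10' -> emit 'h', reset
Bit 6: prefix='0' (no match yet)
Bit 7: prefix='01' -> emit 'a', reset
Bit 8: prefix='0' (no match yet)
Bit 9: prefix='01' -> emit 'a', reset
Bit 10: prefix='1' (no match yet)
Bit 11: prefix='10' -> emit 'h', reset

Answer: 0 2 4 6 8 10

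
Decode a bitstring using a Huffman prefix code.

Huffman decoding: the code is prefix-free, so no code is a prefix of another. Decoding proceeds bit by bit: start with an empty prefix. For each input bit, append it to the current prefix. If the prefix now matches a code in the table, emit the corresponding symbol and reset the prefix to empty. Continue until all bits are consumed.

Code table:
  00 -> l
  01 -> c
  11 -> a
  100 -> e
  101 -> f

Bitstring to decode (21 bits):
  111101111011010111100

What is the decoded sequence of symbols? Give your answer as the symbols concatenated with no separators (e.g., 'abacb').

Bit 0: prefix='1' (no match yet)
Bit 1: prefix='11' -> emit 'a', reset
Bit 2: prefix='1' (no match yet)
Bit 3: prefix='11' -> emit 'a', reset
Bit 4: prefix='0' (no match yet)
Bit 5: prefix='01' -> emit 'c', reset
Bit 6: prefix='1' (no match yet)
Bit 7: prefix='11' -> emit 'a', reset
Bit 8: prefix='1' (no match yet)
Bit 9: prefix='10' (no match yet)
Bit 10: prefix='101' -> emit 'f', reset
Bit 11: prefix='1' (no match yet)
Bit 12: prefix='10' (no match yet)
Bit 13: prefix='101' -> emit 'f', reset
Bit 14: prefix='0' (no match yet)
Bit 15: prefix='01' -> emit 'c', reset
Bit 16: prefix='1' (no match yet)
Bit 17: prefix='11' -> emit 'a', reset
Bit 18: prefix='1' (no match yet)
Bit 19: prefix='10' (no match yet)
Bit 20: prefix='100' -> emit 'e', reset

Answer: aacaffcae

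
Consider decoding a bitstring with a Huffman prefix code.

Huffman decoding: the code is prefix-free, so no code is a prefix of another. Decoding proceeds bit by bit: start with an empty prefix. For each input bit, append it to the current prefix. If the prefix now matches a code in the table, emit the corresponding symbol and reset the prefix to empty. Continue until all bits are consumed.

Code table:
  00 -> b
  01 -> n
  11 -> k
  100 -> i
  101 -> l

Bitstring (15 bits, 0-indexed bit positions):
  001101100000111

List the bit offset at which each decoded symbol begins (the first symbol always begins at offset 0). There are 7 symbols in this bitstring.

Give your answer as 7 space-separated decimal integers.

Bit 0: prefix='0' (no match yet)
Bit 1: prefix='00' -> emit 'b', reset
Bit 2: prefix='1' (no match yet)
Bit 3: prefix='11' -> emit 'k', reset
Bit 4: prefix='0' (no match yet)
Bit 5: prefix='01' -> emit 'n', reset
Bit 6: prefix='1' (no match yet)
Bit 7: prefix='10' (no match yet)
Bit 8: prefix='100' -> emit 'i', reset
Bit 9: prefix='0' (no match yet)
Bit 10: prefix='00' -> emit 'b', reset
Bit 11: prefix='0' (no match yet)
Bit 12: prefix='01' -> emit 'n', reset
Bit 13: prefix='1' (no match yet)
Bit 14: prefix='11' -> emit 'k', reset

Answer: 0 2 4 6 9 11 13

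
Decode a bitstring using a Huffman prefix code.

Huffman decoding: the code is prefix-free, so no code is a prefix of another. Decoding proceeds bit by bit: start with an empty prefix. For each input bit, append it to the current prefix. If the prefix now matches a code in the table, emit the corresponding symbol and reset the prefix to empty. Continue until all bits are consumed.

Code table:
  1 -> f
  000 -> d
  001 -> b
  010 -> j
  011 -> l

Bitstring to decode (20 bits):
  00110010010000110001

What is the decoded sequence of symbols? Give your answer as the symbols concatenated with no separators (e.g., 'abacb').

Answer: bfbbdldf

Derivation:
Bit 0: prefix='0' (no match yet)
Bit 1: prefix='00' (no match yet)
Bit 2: prefix='001' -> emit 'b', reset
Bit 3: prefix='1' -> emit 'f', reset
Bit 4: prefix='0' (no match yet)
Bit 5: prefix='00' (no match yet)
Bit 6: prefix='001' -> emit 'b', reset
Bit 7: prefix='0' (no match yet)
Bit 8: prefix='00' (no match yet)
Bit 9: prefix='001' -> emit 'b', reset
Bit 10: prefix='0' (no match yet)
Bit 11: prefix='00' (no match yet)
Bit 12: prefix='000' -> emit 'd', reset
Bit 13: prefix='0' (no match yet)
Bit 14: prefix='01' (no match yet)
Bit 15: prefix='011' -> emit 'l', reset
Bit 16: prefix='0' (no match yet)
Bit 17: prefix='00' (no match yet)
Bit 18: prefix='000' -> emit 'd', reset
Bit 19: prefix='1' -> emit 'f', reset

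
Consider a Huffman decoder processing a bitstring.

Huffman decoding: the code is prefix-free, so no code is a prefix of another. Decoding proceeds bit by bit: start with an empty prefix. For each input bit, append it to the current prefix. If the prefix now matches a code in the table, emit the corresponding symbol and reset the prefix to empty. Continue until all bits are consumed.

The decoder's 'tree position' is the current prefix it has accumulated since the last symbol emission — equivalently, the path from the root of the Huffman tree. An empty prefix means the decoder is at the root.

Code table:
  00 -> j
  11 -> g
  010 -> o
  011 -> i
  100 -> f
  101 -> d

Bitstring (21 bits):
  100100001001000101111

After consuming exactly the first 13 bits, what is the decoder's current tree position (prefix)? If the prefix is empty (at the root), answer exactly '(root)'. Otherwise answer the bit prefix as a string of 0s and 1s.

Bit 0: prefix='1' (no match yet)
Bit 1: prefix='10' (no match yet)
Bit 2: prefix='100' -> emit 'f', reset
Bit 3: prefix='1' (no match yet)
Bit 4: prefix='10' (no match yet)
Bit 5: prefix='100' -> emit 'f', reset
Bit 6: prefix='0' (no match yet)
Bit 7: prefix='00' -> emit 'j', reset
Bit 8: prefix='1' (no match yet)
Bit 9: prefix='10' (no match yet)
Bit 10: prefix='100' -> emit 'f', reset
Bit 11: prefix='1' (no match yet)
Bit 12: prefix='10' (no match yet)

Answer: 10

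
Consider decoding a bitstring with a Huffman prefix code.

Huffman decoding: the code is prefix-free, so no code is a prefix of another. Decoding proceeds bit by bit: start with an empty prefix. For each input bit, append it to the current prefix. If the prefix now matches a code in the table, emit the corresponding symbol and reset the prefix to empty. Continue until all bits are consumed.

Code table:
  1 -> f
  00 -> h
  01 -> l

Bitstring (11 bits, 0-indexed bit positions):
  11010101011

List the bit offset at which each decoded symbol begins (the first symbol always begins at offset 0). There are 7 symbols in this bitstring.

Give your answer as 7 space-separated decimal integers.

Answer: 0 1 2 4 6 8 10

Derivation:
Bit 0: prefix='1' -> emit 'f', reset
Bit 1: prefix='1' -> emit 'f', reset
Bit 2: prefix='0' (no match yet)
Bit 3: prefix='01' -> emit 'l', reset
Bit 4: prefix='0' (no match yet)
Bit 5: prefix='01' -> emit 'l', reset
Bit 6: prefix='0' (no match yet)
Bit 7: prefix='01' -> emit 'l', reset
Bit 8: prefix='0' (no match yet)
Bit 9: prefix='01' -> emit 'l', reset
Bit 10: prefix='1' -> emit 'f', reset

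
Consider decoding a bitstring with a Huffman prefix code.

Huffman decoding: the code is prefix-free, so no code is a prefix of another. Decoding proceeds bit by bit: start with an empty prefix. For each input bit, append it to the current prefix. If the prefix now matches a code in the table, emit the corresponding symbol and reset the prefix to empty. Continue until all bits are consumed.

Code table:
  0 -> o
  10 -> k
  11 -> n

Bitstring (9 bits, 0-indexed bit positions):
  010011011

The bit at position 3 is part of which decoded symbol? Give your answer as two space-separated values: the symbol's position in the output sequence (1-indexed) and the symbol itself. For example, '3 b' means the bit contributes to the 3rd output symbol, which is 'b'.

Bit 0: prefix='0' -> emit 'o', reset
Bit 1: prefix='1' (no match yet)
Bit 2: prefix='10' -> emit 'k', reset
Bit 3: prefix='0' -> emit 'o', reset
Bit 4: prefix='1' (no match yet)
Bit 5: prefix='11' -> emit 'n', reset
Bit 6: prefix='0' -> emit 'o', reset
Bit 7: prefix='1' (no match yet)

Answer: 3 o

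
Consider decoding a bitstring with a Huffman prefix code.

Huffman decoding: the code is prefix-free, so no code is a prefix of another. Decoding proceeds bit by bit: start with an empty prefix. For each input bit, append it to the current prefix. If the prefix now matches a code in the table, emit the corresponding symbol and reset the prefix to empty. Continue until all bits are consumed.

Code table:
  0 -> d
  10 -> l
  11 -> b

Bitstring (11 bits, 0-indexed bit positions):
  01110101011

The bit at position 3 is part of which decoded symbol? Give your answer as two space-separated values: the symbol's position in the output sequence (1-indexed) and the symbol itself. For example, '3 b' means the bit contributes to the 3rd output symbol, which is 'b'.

Answer: 3 l

Derivation:
Bit 0: prefix='0' -> emit 'd', reset
Bit 1: prefix='1' (no match yet)
Bit 2: prefix='11' -> emit 'b', reset
Bit 3: prefix='1' (no match yet)
Bit 4: prefix='10' -> emit 'l', reset
Bit 5: prefix='1' (no match yet)
Bit 6: prefix='10' -> emit 'l', reset
Bit 7: prefix='1' (no match yet)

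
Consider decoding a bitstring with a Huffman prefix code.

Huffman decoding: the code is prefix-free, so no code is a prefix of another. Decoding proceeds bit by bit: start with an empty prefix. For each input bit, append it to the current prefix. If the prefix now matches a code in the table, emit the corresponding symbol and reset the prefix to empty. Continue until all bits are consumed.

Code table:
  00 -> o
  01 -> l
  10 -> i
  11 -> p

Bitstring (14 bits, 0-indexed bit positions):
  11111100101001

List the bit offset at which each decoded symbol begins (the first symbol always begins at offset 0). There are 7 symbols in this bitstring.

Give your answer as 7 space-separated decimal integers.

Bit 0: prefix='1' (no match yet)
Bit 1: prefix='11' -> emit 'p', reset
Bit 2: prefix='1' (no match yet)
Bit 3: prefix='11' -> emit 'p', reset
Bit 4: prefix='1' (no match yet)
Bit 5: prefix='11' -> emit 'p', reset
Bit 6: prefix='0' (no match yet)
Bit 7: prefix='00' -> emit 'o', reset
Bit 8: prefix='1' (no match yet)
Bit 9: prefix='10' -> emit 'i', reset
Bit 10: prefix='1' (no match yet)
Bit 11: prefix='10' -> emit 'i', reset
Bit 12: prefix='0' (no match yet)
Bit 13: prefix='01' -> emit 'l', reset

Answer: 0 2 4 6 8 10 12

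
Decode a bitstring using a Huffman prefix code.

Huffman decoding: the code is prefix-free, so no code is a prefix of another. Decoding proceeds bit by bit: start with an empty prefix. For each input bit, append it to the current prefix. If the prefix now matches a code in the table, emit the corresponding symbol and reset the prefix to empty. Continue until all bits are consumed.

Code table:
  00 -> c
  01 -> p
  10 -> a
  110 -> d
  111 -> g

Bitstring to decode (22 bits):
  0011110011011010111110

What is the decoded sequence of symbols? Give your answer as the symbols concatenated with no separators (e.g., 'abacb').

Answer: cgapadagd

Derivation:
Bit 0: prefix='0' (no match yet)
Bit 1: prefix='00' -> emit 'c', reset
Bit 2: prefix='1' (no match yet)
Bit 3: prefix='11' (no match yet)
Bit 4: prefix='111' -> emit 'g', reset
Bit 5: prefix='1' (no match yet)
Bit 6: prefix='10' -> emit 'a', reset
Bit 7: prefix='0' (no match yet)
Bit 8: prefix='01' -> emit 'p', reset
Bit 9: prefix='1' (no match yet)
Bit 10: prefix='10' -> emit 'a', reset
Bit 11: prefix='1' (no match yet)
Bit 12: prefix='11' (no match yet)
Bit 13: prefix='110' -> emit 'd', reset
Bit 14: prefix='1' (no match yet)
Bit 15: prefix='10' -> emit 'a', reset
Bit 16: prefix='1' (no match yet)
Bit 17: prefix='11' (no match yet)
Bit 18: prefix='111' -> emit 'g', reset
Bit 19: prefix='1' (no match yet)
Bit 20: prefix='11' (no match yet)
Bit 21: prefix='110' -> emit 'd', reset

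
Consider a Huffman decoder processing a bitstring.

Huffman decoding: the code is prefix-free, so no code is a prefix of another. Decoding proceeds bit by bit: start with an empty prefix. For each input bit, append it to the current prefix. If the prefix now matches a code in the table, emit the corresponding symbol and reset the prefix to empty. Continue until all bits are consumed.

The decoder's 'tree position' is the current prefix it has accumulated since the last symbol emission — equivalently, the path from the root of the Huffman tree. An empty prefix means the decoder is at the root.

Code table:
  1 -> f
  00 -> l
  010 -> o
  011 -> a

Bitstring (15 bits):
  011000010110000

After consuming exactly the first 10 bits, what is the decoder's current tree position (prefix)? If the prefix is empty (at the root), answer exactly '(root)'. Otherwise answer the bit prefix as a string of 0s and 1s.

Answer: 01

Derivation:
Bit 0: prefix='0' (no match yet)
Bit 1: prefix='01' (no match yet)
Bit 2: prefix='011' -> emit 'a', reset
Bit 3: prefix='0' (no match yet)
Bit 4: prefix='00' -> emit 'l', reset
Bit 5: prefix='0' (no match yet)
Bit 6: prefix='00' -> emit 'l', reset
Bit 7: prefix='1' -> emit 'f', reset
Bit 8: prefix='0' (no match yet)
Bit 9: prefix='01' (no match yet)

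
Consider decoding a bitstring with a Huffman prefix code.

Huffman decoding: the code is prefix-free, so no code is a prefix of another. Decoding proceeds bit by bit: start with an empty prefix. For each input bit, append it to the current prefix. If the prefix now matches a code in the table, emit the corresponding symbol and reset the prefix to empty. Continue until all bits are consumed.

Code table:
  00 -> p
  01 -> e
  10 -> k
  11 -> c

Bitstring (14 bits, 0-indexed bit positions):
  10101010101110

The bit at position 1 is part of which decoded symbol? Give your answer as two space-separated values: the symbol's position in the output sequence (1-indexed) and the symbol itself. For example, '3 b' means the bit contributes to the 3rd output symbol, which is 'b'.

Answer: 1 k

Derivation:
Bit 0: prefix='1' (no match yet)
Bit 1: prefix='10' -> emit 'k', reset
Bit 2: prefix='1' (no match yet)
Bit 3: prefix='10' -> emit 'k', reset
Bit 4: prefix='1' (no match yet)
Bit 5: prefix='10' -> emit 'k', reset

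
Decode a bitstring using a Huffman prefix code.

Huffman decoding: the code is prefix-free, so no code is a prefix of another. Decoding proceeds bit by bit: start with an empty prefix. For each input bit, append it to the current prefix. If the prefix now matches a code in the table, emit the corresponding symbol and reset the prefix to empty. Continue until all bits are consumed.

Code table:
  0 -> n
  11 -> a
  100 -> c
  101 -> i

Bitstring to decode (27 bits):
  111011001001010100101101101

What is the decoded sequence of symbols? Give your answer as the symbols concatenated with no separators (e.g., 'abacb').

Answer: aiccinciii

Derivation:
Bit 0: prefix='1' (no match yet)
Bit 1: prefix='11' -> emit 'a', reset
Bit 2: prefix='1' (no match yet)
Bit 3: prefix='10' (no match yet)
Bit 4: prefix='101' -> emit 'i', reset
Bit 5: prefix='1' (no match yet)
Bit 6: prefix='10' (no match yet)
Bit 7: prefix='100' -> emit 'c', reset
Bit 8: prefix='1' (no match yet)
Bit 9: prefix='10' (no match yet)
Bit 10: prefix='100' -> emit 'c', reset
Bit 11: prefix='1' (no match yet)
Bit 12: prefix='10' (no match yet)
Bit 13: prefix='101' -> emit 'i', reset
Bit 14: prefix='0' -> emit 'n', reset
Bit 15: prefix='1' (no match yet)
Bit 16: prefix='10' (no match yet)
Bit 17: prefix='100' -> emit 'c', reset
Bit 18: prefix='1' (no match yet)
Bit 19: prefix='10' (no match yet)
Bit 20: prefix='101' -> emit 'i', reset
Bit 21: prefix='1' (no match yet)
Bit 22: prefix='10' (no match yet)
Bit 23: prefix='101' -> emit 'i', reset
Bit 24: prefix='1' (no match yet)
Bit 25: prefix='10' (no match yet)
Bit 26: prefix='101' -> emit 'i', reset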